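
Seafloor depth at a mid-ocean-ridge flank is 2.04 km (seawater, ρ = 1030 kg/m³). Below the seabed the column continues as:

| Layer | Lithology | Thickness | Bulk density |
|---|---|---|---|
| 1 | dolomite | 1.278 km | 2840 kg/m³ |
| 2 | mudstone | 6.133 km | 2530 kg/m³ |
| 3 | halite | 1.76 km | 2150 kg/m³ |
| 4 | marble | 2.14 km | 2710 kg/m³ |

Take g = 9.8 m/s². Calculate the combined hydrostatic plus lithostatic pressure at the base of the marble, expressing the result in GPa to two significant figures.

0.30 GPa

seawater: 1030 kg/m³ × 9.8 m/s² × 2040 m = 2.059×10^7 Pa = 0.02059 GPa
dolomite: 2840 kg/m³ × 9.8 m/s² × 1278 m = 3.557×10^7 Pa = 0.03557 GPa
mudstone: 2530 kg/m³ × 9.8 m/s² × 6133 m = 1.521×10^8 Pa = 0.1521 GPa
halite: 2150 kg/m³ × 9.8 m/s² × 1760 m = 3.708×10^7 Pa = 0.03708 GPa
marble: 2710 kg/m³ × 9.8 m/s² × 2140 m = 5.683×10^7 Pa = 0.05683 GPa
Total = 0.02059 + 0.03557 + 0.1521 + 0.03708 + 0.05683 = 0.30214 GPa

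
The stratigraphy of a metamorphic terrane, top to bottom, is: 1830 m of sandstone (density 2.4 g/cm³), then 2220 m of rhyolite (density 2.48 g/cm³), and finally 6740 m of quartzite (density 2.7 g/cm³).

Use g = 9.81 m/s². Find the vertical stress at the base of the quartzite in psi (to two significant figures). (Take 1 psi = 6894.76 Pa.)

sandstone: 2400 kg/m³ × 9.81 m/s² × 1830 m = 4.309×10^7 Pa = 6249 psi
rhyolite: 2480 kg/m³ × 9.81 m/s² × 2220 m = 5.401×10^7 Pa = 7833 psi
quartzite: 2700 kg/m³ × 9.81 m/s² × 6740 m = 1.785×10^8 Pa = 25892 psi
Total = 6249 + 7833 + 25892 = 39975 psi

40000 psi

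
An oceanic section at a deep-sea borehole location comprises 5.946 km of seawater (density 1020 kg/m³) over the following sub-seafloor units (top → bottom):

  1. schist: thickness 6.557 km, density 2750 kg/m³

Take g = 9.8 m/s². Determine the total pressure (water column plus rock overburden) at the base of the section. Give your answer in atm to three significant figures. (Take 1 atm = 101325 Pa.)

2330 atm

seawater: 1020 kg/m³ × 9.8 m/s² × 5946 m = 5.944×10^7 Pa = 586.6 atm
schist: 2750 kg/m³ × 9.8 m/s² × 6557 m = 1.767×10^8 Pa = 1744 atm
Total = 586.6 + 1744 = 2330.6 atm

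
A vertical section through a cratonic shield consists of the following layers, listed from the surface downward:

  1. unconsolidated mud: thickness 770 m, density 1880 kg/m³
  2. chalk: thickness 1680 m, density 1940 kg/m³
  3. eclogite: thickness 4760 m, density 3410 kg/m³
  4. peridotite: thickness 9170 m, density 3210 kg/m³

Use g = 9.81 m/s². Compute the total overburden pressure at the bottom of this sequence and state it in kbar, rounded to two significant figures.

4.9 kbar

unconsolidated mud: 1880 kg/m³ × 9.81 m/s² × 770 m = 1.420×10^7 Pa = 0.1420 kbar
chalk: 1940 kg/m³ × 9.81 m/s² × 1680 m = 3.197×10^7 Pa = 0.3197 kbar
eclogite: 3410 kg/m³ × 9.81 m/s² × 4760 m = 1.592×10^8 Pa = 1.592 kbar
peridotite: 3210 kg/m³ × 9.81 m/s² × 9170 m = 2.888×10^8 Pa = 2.888 kbar
Total = 0.1420 + 0.3197 + 1.592 + 2.888 = 4.9417 kbar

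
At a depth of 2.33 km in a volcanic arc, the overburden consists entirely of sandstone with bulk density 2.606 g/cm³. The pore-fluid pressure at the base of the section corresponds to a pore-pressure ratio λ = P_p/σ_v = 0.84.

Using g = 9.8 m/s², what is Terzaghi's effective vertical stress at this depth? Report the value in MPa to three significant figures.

Overburden (lithostatic) stress σ_v:
sandstone: 2606 kg/m³ × 9.8 m/s² × 2330 m = 5.951×10^7 Pa = 59.51 MPa
Pore pressure P_p = λ·σ_v = 0.84 × 59.51 MPa = 49.98 MPa
Effective stress σ' = σ_v − P_p = 59.51 − 49.98 = 9.5209 MPa

9.52 MPa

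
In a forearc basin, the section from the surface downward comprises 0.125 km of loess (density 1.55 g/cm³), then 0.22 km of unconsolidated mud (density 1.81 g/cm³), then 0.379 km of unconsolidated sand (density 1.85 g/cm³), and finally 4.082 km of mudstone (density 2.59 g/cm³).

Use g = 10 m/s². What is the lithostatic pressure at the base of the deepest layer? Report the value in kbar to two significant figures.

1.2 kbar

loess: 1550 kg/m³ × 10 m/s² × 125 m = 1.938×10^6 Pa = 0.01937 kbar
unconsolidated mud: 1810 kg/m³ × 10 m/s² × 220 m = 3.982×10^6 Pa = 0.03982 kbar
unconsolidated sand: 1850 kg/m³ × 10 m/s² × 379 m = 7.011×10^6 Pa = 0.07011 kbar
mudstone: 2590 kg/m³ × 10 m/s² × 4082 m = 1.057×10^8 Pa = 1.057 kbar
Total = 0.01937 + 0.03982 + 0.07011 + 1.057 = 1.1865 kbar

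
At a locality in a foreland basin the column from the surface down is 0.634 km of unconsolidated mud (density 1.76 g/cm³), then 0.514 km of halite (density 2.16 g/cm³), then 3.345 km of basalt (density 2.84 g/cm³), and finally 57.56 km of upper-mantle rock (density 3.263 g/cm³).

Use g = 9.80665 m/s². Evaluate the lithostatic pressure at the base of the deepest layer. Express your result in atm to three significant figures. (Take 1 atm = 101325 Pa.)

unconsolidated mud: 1760 kg/m³ × 9.80665 m/s² × 634 m = 1.094×10^7 Pa = 108.0 atm
halite: 2160 kg/m³ × 9.80665 m/s² × 514 m = 1.089×10^7 Pa = 107.5 atm
basalt: 2840 kg/m³ × 9.80665 m/s² × 3345 m = 9.316×10^7 Pa = 919.4 atm
upper-mantle rock: 3263 kg/m³ × 9.80665 m/s² × 57560 m = 1.842×10^9 Pa = 18178 atm
Total = 108.0 + 107.5 + 919.4 + 18178 = 19313 atm

19300 atm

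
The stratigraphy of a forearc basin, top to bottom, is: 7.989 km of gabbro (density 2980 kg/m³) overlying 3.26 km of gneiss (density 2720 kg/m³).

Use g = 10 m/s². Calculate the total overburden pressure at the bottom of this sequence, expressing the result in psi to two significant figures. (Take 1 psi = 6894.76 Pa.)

47000 psi

gabbro: 2980 kg/m³ × 10 m/s² × 7989 m = 2.381×10^8 Pa = 34529 psi
gneiss: 2720 kg/m³ × 10 m/s² × 3260 m = 8.867×10^7 Pa = 12861 psi
Total = 34529 + 12861 = 47390 psi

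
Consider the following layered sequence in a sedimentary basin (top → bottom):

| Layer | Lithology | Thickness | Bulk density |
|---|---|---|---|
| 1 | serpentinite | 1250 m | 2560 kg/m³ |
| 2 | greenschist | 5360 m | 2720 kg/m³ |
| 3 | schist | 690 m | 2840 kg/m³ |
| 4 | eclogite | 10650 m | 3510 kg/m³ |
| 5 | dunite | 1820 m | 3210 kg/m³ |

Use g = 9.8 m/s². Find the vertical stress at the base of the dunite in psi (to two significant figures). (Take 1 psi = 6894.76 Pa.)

89000 psi

serpentinite: 2560 kg/m³ × 9.8 m/s² × 1250 m = 3.136×10^7 Pa = 4548 psi
greenschist: 2720 kg/m³ × 9.8 m/s² × 5360 m = 1.429×10^8 Pa = 20722 psi
schist: 2840 kg/m³ × 9.8 m/s² × 690 m = 1.920×10^7 Pa = 2785 psi
eclogite: 3510 kg/m³ × 9.8 m/s² × 10650 m = 3.663×10^8 Pa = 53133 psi
dunite: 3210 kg/m³ × 9.8 m/s² × 1820 m = 5.725×10^7 Pa = 8304 psi
Total = 4548 + 20722 + 2785 + 53133 + 8304 = 89493 psi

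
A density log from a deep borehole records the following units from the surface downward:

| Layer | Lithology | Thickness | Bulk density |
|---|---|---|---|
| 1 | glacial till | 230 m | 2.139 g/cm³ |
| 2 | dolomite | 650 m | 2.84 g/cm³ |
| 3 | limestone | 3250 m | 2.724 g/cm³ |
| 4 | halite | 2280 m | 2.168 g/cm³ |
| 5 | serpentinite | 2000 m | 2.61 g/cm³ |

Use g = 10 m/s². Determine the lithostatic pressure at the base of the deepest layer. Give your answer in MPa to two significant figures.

glacial till: 2139 kg/m³ × 10 m/s² × 230 m = 4.920×10^6 Pa = 4.920 MPa
dolomite: 2840 kg/m³ × 10 m/s² × 650 m = 1.846×10^7 Pa = 18.46 MPa
limestone: 2724 kg/m³ × 10 m/s² × 3250 m = 8.853×10^7 Pa = 88.53 MPa
halite: 2168 kg/m³ × 10 m/s² × 2280 m = 4.943×10^7 Pa = 49.43 MPa
serpentinite: 2610 kg/m³ × 10 m/s² × 2000 m = 5.220×10^7 Pa = 52.20 MPa
Total = 4.920 + 18.46 + 88.53 + 49.43 + 52.20 = 213.54 MPa

210 MPa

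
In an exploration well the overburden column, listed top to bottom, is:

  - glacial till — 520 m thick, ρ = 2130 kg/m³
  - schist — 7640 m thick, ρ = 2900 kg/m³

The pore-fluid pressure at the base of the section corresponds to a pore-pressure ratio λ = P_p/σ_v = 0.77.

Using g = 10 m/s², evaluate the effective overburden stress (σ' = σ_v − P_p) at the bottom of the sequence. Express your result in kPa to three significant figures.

53500 kPa

Overburden (lithostatic) stress σ_v:
glacial till: 2130 kg/m³ × 10 m/s² × 520 m = 1.108×10^7 Pa = 11.08 MPa
schist: 2900 kg/m³ × 10 m/s² × 7640 m = 2.216×10^8 Pa = 221.6 MPa
Total = 11.08 + 221.6 = 232.64 MPa
Pore pressure P_p = λ·σ_v = 0.77 × 232.6 MPa = 179.1 MPa
Effective stress σ' = σ_v − P_p = 232.6 − 179.1 = 53.506 MPa = 53506 kPa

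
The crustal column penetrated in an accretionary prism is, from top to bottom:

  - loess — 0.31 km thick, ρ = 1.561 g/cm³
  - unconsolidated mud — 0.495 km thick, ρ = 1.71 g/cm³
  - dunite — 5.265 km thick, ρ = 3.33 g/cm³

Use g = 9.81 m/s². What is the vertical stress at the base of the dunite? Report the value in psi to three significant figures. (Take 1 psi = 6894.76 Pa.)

26800 psi

loess: 1561 kg/m³ × 9.81 m/s² × 310 m = 4.747×10^6 Pa = 688.5 psi
unconsolidated mud: 1710 kg/m³ × 9.81 m/s² × 495 m = 8.304×10^6 Pa = 1204 psi
dunite: 3330 kg/m³ × 9.81 m/s² × 5265 m = 1.720×10^8 Pa = 24946 psi
Total = 688.5 + 1204 + 24946 = 26838 psi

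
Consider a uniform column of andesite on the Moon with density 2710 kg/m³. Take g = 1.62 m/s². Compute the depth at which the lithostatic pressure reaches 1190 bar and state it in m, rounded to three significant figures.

h = P/(ρg) = 1190 bar / (2710 kg/m³ × 1.62 m/s²) = 1.190×10^8 Pa / 4390.2 Pa/m = 27106 m

27100 m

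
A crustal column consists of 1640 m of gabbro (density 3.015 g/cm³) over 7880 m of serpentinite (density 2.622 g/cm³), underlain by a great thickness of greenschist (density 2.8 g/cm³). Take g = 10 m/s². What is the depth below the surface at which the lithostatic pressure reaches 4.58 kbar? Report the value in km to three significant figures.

16.7 km

Pressure at base of upper layers: 3015×10×1640 + 2622×10×7880 = 2.561×10^8 Pa = 2.561 kbar
Remaining pressure to be supplied by greenschist: 4.580×10^8 − 2.561×10^8 = 2.019×10^8 Pa
Additional depth in greenschist = 2.019×10^8 Pa / (2800 kg/m³ × 10 m/s²) = 7212.2 m
Total depth = 9520 m + 7212.2 m = 16732 m
= 16.732 km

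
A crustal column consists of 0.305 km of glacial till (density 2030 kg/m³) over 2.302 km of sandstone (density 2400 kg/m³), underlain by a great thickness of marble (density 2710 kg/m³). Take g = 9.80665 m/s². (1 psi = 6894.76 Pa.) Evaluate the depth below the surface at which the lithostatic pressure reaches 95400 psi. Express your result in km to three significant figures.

Pressure at base of upper layers: 2030×9.80665×305 + 2400×9.80665×2302 = 6.025×10^7 Pa = 8739 psi
Remaining pressure to be supplied by marble: 6.578×10^8 − 6.025×10^7 = 5.975×10^8 Pa
Additional depth in marble = 5.975×10^8 Pa / (2710 kg/m³ × 9.80665 m/s²) = 22483 m
Total depth = 2607 m + 22483 m = 25090 m
= 25.090 km

25.1 km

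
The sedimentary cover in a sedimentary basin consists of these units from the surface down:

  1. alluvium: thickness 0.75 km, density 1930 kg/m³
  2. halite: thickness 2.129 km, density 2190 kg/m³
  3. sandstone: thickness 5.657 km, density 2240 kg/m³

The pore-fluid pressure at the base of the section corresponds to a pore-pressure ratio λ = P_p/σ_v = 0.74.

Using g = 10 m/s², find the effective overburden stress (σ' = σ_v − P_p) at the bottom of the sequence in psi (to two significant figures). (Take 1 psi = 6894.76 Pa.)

7100 psi

Overburden (lithostatic) stress σ_v:
alluvium: 1930 kg/m³ × 10 m/s² × 750 m = 1.448×10^7 Pa = 14.47 MPa
halite: 2190 kg/m³ × 10 m/s² × 2129 m = 4.663×10^7 Pa = 46.63 MPa
sandstone: 2240 kg/m³ × 10 m/s² × 5657 m = 1.267×10^8 Pa = 126.7 MPa
Total = 14.47 + 46.63 + 126.7 = 187.82 MPa
Pore pressure P_p = λ·σ_v = 0.74 × 187.8 MPa = 139.0 MPa
Effective stress σ' = σ_v − P_p = 187.8 − 139.0 = 48.832 MPa = 7082.5 psi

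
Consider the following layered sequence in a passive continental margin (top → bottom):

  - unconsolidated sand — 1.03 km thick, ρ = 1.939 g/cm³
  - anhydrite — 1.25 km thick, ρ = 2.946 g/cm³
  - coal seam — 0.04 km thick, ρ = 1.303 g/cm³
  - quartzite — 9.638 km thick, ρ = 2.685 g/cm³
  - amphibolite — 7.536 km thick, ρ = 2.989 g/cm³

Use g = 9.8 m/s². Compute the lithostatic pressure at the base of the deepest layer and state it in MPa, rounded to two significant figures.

530 MPa

unconsolidated sand: 1939 kg/m³ × 9.8 m/s² × 1030 m = 1.957×10^7 Pa = 19.57 MPa
anhydrite: 2946 kg/m³ × 9.8 m/s² × 1250 m = 3.609×10^7 Pa = 36.09 MPa
coal seam: 1303 kg/m³ × 9.8 m/s² × 40 m = 5.108×10^5 Pa = 0.5108 MPa
quartzite: 2685 kg/m³ × 9.8 m/s² × 9638 m = 2.536×10^8 Pa = 253.6 MPa
amphibolite: 2989 kg/m³ × 9.8 m/s² × 7536 m = 2.207×10^8 Pa = 220.7 MPa
Total = 19.57 + 36.09 + 0.5108 + 253.6 + 220.7 = 530.52 MPa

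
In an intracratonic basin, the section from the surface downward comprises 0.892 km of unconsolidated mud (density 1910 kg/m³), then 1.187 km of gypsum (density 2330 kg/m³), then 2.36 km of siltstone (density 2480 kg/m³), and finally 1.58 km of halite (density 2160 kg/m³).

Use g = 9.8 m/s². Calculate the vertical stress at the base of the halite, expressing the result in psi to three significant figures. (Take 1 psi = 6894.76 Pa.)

19500 psi

unconsolidated mud: 1910 kg/m³ × 9.8 m/s² × 892 m = 1.670×10^7 Pa = 2422 psi
gypsum: 2330 kg/m³ × 9.8 m/s² × 1187 m = 2.710×10^7 Pa = 3931 psi
siltstone: 2480 kg/m³ × 9.8 m/s² × 2360 m = 5.736×10^7 Pa = 8319 psi
halite: 2160 kg/m³ × 9.8 m/s² × 1580 m = 3.345×10^7 Pa = 4851 psi
Total = 2422 + 3931 + 8319 + 4851 = 19523 psi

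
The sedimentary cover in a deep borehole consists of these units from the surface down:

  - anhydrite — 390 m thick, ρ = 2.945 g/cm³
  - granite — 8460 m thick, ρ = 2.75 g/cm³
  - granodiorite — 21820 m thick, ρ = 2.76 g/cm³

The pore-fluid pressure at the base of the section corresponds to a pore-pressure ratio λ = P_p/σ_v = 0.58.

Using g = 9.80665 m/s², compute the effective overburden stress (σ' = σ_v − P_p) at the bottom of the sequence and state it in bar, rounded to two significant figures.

Overburden (lithostatic) stress σ_v:
anhydrite: 2945 kg/m³ × 9.80665 m/s² × 390 m = 1.126×10^7 Pa = 11.26 MPa
granite: 2750 kg/m³ × 9.80665 m/s² × 8460 m = 2.282×10^8 Pa = 228.2 MPa
granodiorite: 2760 kg/m³ × 9.80665 m/s² × 21820 m = 5.906×10^8 Pa = 590.6 MPa
Total = 11.26 + 228.2 + 590.6 = 830.00 MPa
Pore pressure P_p = λ·σ_v = 0.58 × 830.0 MPa = 481.4 MPa
Effective stress σ' = σ_v − P_p = 830.0 − 481.4 = 348.60 MPa = 3486.0 bar

3500 bar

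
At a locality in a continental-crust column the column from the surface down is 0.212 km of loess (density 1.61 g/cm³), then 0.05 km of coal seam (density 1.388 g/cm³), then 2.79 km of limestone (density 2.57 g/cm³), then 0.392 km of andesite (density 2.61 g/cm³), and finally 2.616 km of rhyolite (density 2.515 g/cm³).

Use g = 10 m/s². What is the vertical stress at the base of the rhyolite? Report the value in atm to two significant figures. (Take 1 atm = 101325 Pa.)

1500 atm

loess: 1610 kg/m³ × 10 m/s² × 212 m = 3.413×10^6 Pa = 33.69 atm
coal seam: 1388 kg/m³ × 10 m/s² × 50 m = 6.940×10^5 Pa = 6.849 atm
limestone: 2570 kg/m³ × 10 m/s² × 2790 m = 7.170×10^7 Pa = 707.7 atm
andesite: 2610 kg/m³ × 10 m/s² × 392 m = 1.023×10^7 Pa = 101.0 atm
rhyolite: 2515 kg/m³ × 10 m/s² × 2616 m = 6.579×10^7 Pa = 649.3 atm
Total = 33.69 + 6.849 + 707.7 + 101.0 + 649.3 = 1498.5 atm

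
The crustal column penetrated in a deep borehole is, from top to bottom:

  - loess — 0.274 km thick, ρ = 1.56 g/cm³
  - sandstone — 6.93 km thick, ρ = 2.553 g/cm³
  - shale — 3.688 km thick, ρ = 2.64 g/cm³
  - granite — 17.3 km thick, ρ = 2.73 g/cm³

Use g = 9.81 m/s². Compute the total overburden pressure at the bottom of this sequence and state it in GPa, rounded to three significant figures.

loess: 1560 kg/m³ × 9.81 m/s² × 274 m = 4.193×10^6 Pa = 4.193×10^-3 GPa
sandstone: 2553 kg/m³ × 9.81 m/s² × 6930 m = 1.736×10^8 Pa = 0.1736 GPa
shale: 2640 kg/m³ × 9.81 m/s² × 3688 m = 9.551×10^7 Pa = 0.09551 GPa
granite: 2730 kg/m³ × 9.81 m/s² × 17300 m = 4.633×10^8 Pa = 0.4633 GPa
Total = 4.193×10^-3 + 0.1736 + 0.09551 + 0.4633 = 0.73658 GPa

0.737 GPa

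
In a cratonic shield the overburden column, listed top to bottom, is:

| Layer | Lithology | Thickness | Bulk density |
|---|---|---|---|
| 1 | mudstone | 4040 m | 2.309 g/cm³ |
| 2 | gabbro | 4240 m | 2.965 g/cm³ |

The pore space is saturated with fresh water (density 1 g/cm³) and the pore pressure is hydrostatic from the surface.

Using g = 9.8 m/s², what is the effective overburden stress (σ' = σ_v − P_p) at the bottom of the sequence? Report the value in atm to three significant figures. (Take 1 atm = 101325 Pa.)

1320 atm

Overburden (lithostatic) stress σ_v:
mudstone: 2309 kg/m³ × 9.8 m/s² × 4040 m = 9.142×10^7 Pa = 91.42 MPa
gabbro: 2965 kg/m³ × 9.8 m/s² × 4240 m = 1.232×10^8 Pa = 123.2 MPa
Total = 91.42 + 123.2 = 214.62 MPa
Pore pressure P_p = 1000 kg/m³ × 9.8 m/s² × 8280 m = 8.114×10^7 Pa = 81.14 MPa
Effective stress σ' = σ_v − P_p = 214.6 − 81.14 = 133.48 MPa = 1317.3 atm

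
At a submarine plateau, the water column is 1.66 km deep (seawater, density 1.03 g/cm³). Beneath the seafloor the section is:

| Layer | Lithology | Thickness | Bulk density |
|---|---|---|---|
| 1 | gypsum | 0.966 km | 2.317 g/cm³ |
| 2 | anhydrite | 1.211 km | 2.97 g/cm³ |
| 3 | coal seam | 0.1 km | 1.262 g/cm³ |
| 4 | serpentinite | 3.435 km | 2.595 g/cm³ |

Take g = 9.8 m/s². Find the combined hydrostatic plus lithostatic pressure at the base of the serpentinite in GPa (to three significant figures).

seawater: 1030 kg/m³ × 9.8 m/s² × 1660 m = 1.676×10^7 Pa = 0.01676 GPa
gypsum: 2317 kg/m³ × 9.8 m/s² × 966 m = 2.193×10^7 Pa = 0.02193 GPa
anhydrite: 2970 kg/m³ × 9.8 m/s² × 1211 m = 3.525×10^7 Pa = 0.03525 GPa
coal seam: 1262 kg/m³ × 9.8 m/s² × 100 m = 1.237×10^6 Pa = 1.237×10^-3 GPa
serpentinite: 2595 kg/m³ × 9.8 m/s² × 3435 m = 8.736×10^7 Pa = 0.08736 GPa
Total = 0.01676 + 0.02193 + 0.03525 + 1.237×10^-3 + 0.08736 = 0.16253 GPa

0.163 GPa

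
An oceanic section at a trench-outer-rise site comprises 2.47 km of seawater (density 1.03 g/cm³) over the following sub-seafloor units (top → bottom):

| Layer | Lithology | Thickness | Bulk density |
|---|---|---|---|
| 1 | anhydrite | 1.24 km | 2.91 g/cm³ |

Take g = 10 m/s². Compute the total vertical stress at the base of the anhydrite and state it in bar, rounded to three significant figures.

seawater: 1030 kg/m³ × 10 m/s² × 2470 m = 2.544×10^7 Pa = 254.4 bar
anhydrite: 2910 kg/m³ × 10 m/s² × 1240 m = 3.608×10^7 Pa = 360.8 bar
Total = 254.4 + 360.8 = 615.25 bar

615 bar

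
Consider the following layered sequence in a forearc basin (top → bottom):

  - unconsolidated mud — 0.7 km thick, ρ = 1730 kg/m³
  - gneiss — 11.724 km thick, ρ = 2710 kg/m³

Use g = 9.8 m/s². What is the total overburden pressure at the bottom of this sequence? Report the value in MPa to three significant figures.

unconsolidated mud: 1730 kg/m³ × 9.8 m/s² × 700 m = 1.187×10^7 Pa = 11.87 MPa
gneiss: 2710 kg/m³ × 9.8 m/s² × 11724 m = 3.114×10^8 Pa = 311.4 MPa
Total = 11.87 + 311.4 = 323.23 MPa

323 MPa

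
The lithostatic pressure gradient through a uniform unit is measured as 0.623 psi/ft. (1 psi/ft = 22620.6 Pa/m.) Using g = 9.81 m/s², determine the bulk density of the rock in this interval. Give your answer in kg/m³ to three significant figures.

1440 kg/m³

ρ = (dP/dz)/g = 0.623 psi/ft / 9.81 m/s² = 14093 Pa/m / 9.81 m/s² = 1436.6 kg/m³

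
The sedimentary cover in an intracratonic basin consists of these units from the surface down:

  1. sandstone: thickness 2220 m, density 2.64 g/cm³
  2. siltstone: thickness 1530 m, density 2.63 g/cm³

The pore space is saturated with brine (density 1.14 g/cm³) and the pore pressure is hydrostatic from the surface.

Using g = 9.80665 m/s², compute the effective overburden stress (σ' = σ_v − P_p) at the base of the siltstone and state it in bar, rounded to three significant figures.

550 bar

Overburden (lithostatic) stress σ_v:
sandstone: 2640 kg/m³ × 9.80665 m/s² × 2220 m = 5.747×10^7 Pa = 57.47 MPa
siltstone: 2630 kg/m³ × 9.80665 m/s² × 1530 m = 3.946×10^7 Pa = 39.46 MPa
Total = 57.47 + 39.46 = 96.936 MPa
Pore pressure P_p = 1140 kg/m³ × 9.80665 m/s² × 3750 m = 4.192×10^7 Pa = 41.92 MPa
Effective stress σ' = σ_v − P_p = 96.94 − 41.92 = 55.012 MPa = 550.12 bar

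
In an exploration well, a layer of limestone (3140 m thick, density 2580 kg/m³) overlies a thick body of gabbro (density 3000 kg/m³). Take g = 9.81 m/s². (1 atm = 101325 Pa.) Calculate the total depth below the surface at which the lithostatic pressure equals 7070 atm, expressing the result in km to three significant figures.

24.8 km

Pressure at base of upper layers: 2580×9.81×3140 = 7.947×10^7 Pa = 784.3 atm
Remaining pressure to be supplied by gabbro: 7.164×10^8 − 7.947×10^7 = 6.369×10^8 Pa
Additional depth in gabbro = 6.369×10^8 Pa / (3000 kg/m³ × 9.81 m/s²) = 21641 m
Total depth = 3140 m + 21641 m = 24781 m
= 24.781 km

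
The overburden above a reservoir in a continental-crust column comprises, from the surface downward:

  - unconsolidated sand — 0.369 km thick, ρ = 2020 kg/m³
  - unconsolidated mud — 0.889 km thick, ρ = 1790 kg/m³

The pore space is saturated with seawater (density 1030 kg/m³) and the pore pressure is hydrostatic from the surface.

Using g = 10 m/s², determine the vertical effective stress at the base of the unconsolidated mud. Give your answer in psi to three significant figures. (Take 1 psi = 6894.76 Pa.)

1510 psi

Overburden (lithostatic) stress σ_v:
unconsolidated sand: 2020 kg/m³ × 10 m/s² × 369 m = 7.454×10^6 Pa = 7.454 MPa
unconsolidated mud: 1790 kg/m³ × 10 m/s² × 889 m = 1.591×10^7 Pa = 15.91 MPa
Total = 7.454 + 15.91 = 23.367 MPa
Pore pressure P_p = 1030 kg/m³ × 10 m/s² × 1258 m = 1.296×10^7 Pa = 12.96 MPa
Effective stress σ' = σ_v − P_p = 23.37 − 12.96 = 10.409 MPa = 1509.8 psi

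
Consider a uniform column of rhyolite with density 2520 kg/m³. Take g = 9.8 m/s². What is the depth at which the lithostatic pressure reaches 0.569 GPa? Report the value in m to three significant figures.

h = P/(ρg) = 0.569 GPa / (2520 kg/m³ × 9.8 m/s²) = 5.690×10^8 Pa / 24696 Pa/m = 23040 m

23000 m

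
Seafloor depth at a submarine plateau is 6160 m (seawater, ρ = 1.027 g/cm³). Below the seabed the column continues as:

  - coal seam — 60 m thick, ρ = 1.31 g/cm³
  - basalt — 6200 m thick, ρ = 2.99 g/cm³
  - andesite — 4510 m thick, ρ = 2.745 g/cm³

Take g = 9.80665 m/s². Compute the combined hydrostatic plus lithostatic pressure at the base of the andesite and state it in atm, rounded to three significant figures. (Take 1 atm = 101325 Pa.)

3610 atm

seawater: 1027 kg/m³ × 9.80665 m/s² × 6160 m = 6.204×10^7 Pa = 612.3 atm
coal seam: 1310 kg/m³ × 9.80665 m/s² × 60 m = 7.708×10^5 Pa = 7.607 atm
basalt: 2990 kg/m³ × 9.80665 m/s² × 6200 m = 1.818×10^8 Pa = 1794 atm
andesite: 2745 kg/m³ × 9.80665 m/s² × 4510 m = 1.214×10^8 Pa = 1198 atm
Total = 612.3 + 7.607 + 1794 + 1198 = 3612.3 atm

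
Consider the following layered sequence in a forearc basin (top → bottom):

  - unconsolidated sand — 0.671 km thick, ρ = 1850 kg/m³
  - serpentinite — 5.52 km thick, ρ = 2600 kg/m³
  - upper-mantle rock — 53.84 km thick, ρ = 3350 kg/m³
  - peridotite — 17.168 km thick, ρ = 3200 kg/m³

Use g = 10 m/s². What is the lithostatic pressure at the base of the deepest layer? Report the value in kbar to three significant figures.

25.1 kbar

unconsolidated sand: 1850 kg/m³ × 10 m/s² × 671 m = 1.241×10^7 Pa = 0.1241 kbar
serpentinite: 2600 kg/m³ × 10 m/s² × 5520 m = 1.435×10^8 Pa = 1.435 kbar
upper-mantle rock: 3350 kg/m³ × 10 m/s² × 53840 m = 1.804×10^9 Pa = 18.04 kbar
peridotite: 3200 kg/m³ × 10 m/s² × 17168 m = 5.494×10^8 Pa = 5.494 kbar
Total = 0.1241 + 1.435 + 18.04 + 5.494 = 25.089 kbar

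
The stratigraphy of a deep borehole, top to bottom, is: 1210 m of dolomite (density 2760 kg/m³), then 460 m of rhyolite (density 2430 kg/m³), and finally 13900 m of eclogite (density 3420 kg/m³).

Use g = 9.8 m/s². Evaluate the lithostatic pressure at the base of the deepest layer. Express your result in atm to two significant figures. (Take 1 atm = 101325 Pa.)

dolomite: 2760 kg/m³ × 9.8 m/s² × 1210 m = 3.273×10^7 Pa = 323.0 atm
rhyolite: 2430 kg/m³ × 9.8 m/s² × 460 m = 1.095×10^7 Pa = 108.1 atm
eclogite: 3420 kg/m³ × 9.8 m/s² × 13900 m = 4.659×10^8 Pa = 4598 atm
Total = 323.0 + 108.1 + 4598 = 5028.9 atm

5000 atm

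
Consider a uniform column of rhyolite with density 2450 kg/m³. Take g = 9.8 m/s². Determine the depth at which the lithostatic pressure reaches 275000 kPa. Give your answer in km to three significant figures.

h = P/(ρg) = 275000 kPa / (2450 kg/m³ × 9.8 m/s²) = 2.750×10^8 Pa / 24010 Pa/m = 11454 m
= 11.454 km

11.5 km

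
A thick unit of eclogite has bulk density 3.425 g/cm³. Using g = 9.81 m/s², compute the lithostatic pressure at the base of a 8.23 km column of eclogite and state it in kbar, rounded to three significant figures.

2.77 kbar

eclogite: 3425 kg/m³ × 9.81 m/s² × 8230 m = 2.765×10^8 Pa = 2.765 kbar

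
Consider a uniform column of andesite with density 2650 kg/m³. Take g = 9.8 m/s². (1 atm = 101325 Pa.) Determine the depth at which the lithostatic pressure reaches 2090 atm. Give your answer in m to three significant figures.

h = P/(ρg) = 2090 atm / (2650 kg/m³ × 9.8 m/s²) = 2.118×10^8 Pa / 25970 Pa/m = 8154.4 m

8150 m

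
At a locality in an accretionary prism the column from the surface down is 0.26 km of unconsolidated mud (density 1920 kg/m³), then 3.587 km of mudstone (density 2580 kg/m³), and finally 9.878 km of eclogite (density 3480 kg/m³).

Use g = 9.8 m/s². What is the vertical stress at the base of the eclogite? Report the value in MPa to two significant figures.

unconsolidated mud: 1920 kg/m³ × 9.8 m/s² × 260 m = 4.892×10^6 Pa = 4.892 MPa
mudstone: 2580 kg/m³ × 9.8 m/s² × 3587 m = 9.069×10^7 Pa = 90.69 MPa
eclogite: 3480 kg/m³ × 9.8 m/s² × 9878 m = 3.369×10^8 Pa = 336.9 MPa
Total = 4.892 + 90.69 + 336.9 = 432.47 MPa

430 MPa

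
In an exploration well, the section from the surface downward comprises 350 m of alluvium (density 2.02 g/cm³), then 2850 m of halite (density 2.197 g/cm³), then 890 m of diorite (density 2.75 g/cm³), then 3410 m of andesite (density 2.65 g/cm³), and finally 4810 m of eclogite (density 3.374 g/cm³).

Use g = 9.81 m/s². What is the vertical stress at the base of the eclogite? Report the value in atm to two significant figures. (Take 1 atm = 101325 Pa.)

alluvium: 2020 kg/m³ × 9.81 m/s² × 350 m = 6.936×10^6 Pa = 68.45 atm
halite: 2197 kg/m³ × 9.81 m/s² × 2850 m = 6.142×10^7 Pa = 606.2 atm
diorite: 2750 kg/m³ × 9.81 m/s² × 890 m = 2.401×10^7 Pa = 237.0 atm
andesite: 2650 kg/m³ × 9.81 m/s² × 3410 m = 8.865×10^7 Pa = 874.9 atm
eclogite: 3374 kg/m³ × 9.81 m/s² × 4810 m = 1.592×10^8 Pa = 1571 atm
Total = 68.45 + 606.2 + 237.0 + 874.9 + 1571 = 3357.8 atm

3400 atm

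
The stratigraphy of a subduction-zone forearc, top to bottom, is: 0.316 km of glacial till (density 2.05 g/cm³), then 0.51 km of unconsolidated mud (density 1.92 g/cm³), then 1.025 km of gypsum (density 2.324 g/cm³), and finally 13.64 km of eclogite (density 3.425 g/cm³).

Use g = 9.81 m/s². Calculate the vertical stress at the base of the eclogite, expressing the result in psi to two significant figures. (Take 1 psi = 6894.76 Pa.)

glacial till: 2050 kg/m³ × 9.81 m/s² × 316 m = 6.355×10^6 Pa = 921.7 psi
unconsolidated mud: 1920 kg/m³ × 9.81 m/s² × 510 m = 9.606×10^6 Pa = 1393 psi
gypsum: 2324 kg/m³ × 9.81 m/s² × 1025 m = 2.337×10^7 Pa = 3389 psi
eclogite: 3425 kg/m³ × 9.81 m/s² × 13640 m = 4.583×10^8 Pa = 66470 psi
Total = 921.7 + 1393 + 3389 + 66470 = 72174 psi

72000 psi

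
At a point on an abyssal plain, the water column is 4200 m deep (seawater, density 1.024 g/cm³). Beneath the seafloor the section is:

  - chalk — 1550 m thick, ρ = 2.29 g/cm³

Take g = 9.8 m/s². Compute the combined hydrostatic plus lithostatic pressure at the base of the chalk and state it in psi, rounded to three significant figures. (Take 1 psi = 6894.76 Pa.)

11200 psi

seawater: 1024 kg/m³ × 9.8 m/s² × 4200 m = 4.215×10^7 Pa = 6113 psi
chalk: 2290 kg/m³ × 9.8 m/s² × 1550 m = 3.479×10^7 Pa = 5045 psi
Total = 6113 + 5045 = 11158 psi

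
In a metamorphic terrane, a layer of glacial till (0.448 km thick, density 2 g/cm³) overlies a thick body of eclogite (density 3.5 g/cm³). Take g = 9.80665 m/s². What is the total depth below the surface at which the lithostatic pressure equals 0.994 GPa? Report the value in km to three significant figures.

Pressure at base of upper layers: 2000×9.80665×448 = 8.787×10^6 Pa = 8.787×10^-3 GPa
Remaining pressure to be supplied by eclogite: 9.940×10^8 − 8.787×10^6 = 9.852×10^8 Pa
Additional depth in eclogite = 9.852×10^8 Pa / (3500 kg/m³ × 9.80665 m/s²) = 28704 m
Total depth = 448 m + 28704 m = 29152 m
= 29.152 km

29.2 km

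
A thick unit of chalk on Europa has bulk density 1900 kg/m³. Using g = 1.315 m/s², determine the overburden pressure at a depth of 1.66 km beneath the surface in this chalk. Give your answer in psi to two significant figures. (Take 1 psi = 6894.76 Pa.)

chalk: 1900 kg/m³ × 1.315 m/s² × 1660 m = 4.148×10^6 Pa = 601.5 psi

600 psi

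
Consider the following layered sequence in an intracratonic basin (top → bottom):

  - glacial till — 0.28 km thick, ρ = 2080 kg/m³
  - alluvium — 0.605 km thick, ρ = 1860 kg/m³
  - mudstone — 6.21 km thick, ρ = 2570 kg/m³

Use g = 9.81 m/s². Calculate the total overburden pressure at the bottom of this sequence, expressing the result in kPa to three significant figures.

173000 kPa

glacial till: 2080 kg/m³ × 9.81 m/s² × 280 m = 5.713×10^6 Pa = 5713 kPa
alluvium: 1860 kg/m³ × 9.81 m/s² × 605 m = 1.104×10^7 Pa = 11039 kPa
mudstone: 2570 kg/m³ × 9.81 m/s² × 6210 m = 1.566×10^8 Pa = 1.566×10^5 kPa
Total = 5713 + 11039 + 1.566×10^5 = 1.7332×10^5 kPa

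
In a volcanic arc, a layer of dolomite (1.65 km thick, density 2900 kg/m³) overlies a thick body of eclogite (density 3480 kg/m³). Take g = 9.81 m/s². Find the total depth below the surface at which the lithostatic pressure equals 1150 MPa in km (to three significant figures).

34.0 km

Pressure at base of upper layers: 2900×9.81×1650 = 4.694×10^7 Pa = 46.94 MPa
Remaining pressure to be supplied by eclogite: 1.150×10^9 − 4.694×10^7 = 1.103×10^9 Pa
Additional depth in eclogite = 1.103×10^9 Pa / (3480 kg/m³ × 9.81 m/s²) = 32311 m
Total depth = 1650 m + 32311 m = 33961 m
= 33.961 km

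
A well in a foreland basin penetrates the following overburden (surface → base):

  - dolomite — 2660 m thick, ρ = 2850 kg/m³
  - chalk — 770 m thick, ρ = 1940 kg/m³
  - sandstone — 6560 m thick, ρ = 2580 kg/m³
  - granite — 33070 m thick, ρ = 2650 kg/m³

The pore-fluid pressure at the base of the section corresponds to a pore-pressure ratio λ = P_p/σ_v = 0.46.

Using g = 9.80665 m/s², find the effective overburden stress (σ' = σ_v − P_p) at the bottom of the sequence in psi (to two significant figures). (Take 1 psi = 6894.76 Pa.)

87000 psi

Overburden (lithostatic) stress σ_v:
dolomite: 2850 kg/m³ × 9.80665 m/s² × 2660 m = 7.434×10^7 Pa = 74.34 MPa
chalk: 1940 kg/m³ × 9.80665 m/s² × 770 m = 1.465×10^7 Pa = 14.65 MPa
sandstone: 2580 kg/m³ × 9.80665 m/s² × 6560 m = 1.660×10^8 Pa = 166.0 MPa
granite: 2650 kg/m³ × 9.80665 m/s² × 33070 m = 8.594×10^8 Pa = 859.4 MPa
Total = 74.34 + 14.65 + 166.0 + 859.4 = 1114.4 MPa
Pore pressure P_p = λ·σ_v = 0.46 × 1114 MPa = 512.6 MPa
Effective stress σ' = σ_v − P_p = 1114 − 512.6 = 601.77 MPa = 87279 psi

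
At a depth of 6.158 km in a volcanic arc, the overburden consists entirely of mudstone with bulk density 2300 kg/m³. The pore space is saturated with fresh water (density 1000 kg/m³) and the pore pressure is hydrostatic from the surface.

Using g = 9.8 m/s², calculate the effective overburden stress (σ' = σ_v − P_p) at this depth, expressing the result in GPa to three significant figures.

0.0785 GPa

Overburden (lithostatic) stress σ_v:
mudstone: 2300 kg/m³ × 9.8 m/s² × 6158 m = 1.388×10^8 Pa = 138.8 MPa
Pore pressure P_p = 1000 kg/m³ × 9.8 m/s² × 6158 m = 6.035×10^7 Pa = 60.35 MPa
Effective stress σ' = σ_v − P_p = 138.8 − 60.35 = 78.453 MPa = 0.078453 GPa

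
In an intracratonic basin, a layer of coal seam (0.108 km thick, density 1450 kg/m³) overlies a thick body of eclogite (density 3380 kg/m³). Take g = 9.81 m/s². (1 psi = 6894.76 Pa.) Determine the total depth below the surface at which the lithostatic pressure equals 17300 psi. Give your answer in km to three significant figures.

3.66 km

Pressure at base of upper layers: 1450×9.81×108 = 1.536×10^6 Pa = 222.8 psi
Remaining pressure to be supplied by eclogite: 1.193×10^8 − 1.536×10^6 = 1.177×10^8 Pa
Additional depth in eclogite = 1.177×10^8 Pa / (3380 kg/m³ × 9.81 m/s²) = 3551.0 m
Total depth = 108 m + 3551.0 m = 3659.0 m
= 3.6590 km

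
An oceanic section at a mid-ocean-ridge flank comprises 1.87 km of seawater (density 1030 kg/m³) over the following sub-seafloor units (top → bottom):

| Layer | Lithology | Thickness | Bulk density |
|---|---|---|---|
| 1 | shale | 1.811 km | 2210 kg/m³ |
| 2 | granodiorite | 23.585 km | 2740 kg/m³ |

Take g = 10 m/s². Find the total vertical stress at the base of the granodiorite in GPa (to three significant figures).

seawater: 1030 kg/m³ × 10 m/s² × 1870 m = 1.926×10^7 Pa = 0.01926 GPa
shale: 2210 kg/m³ × 10 m/s² × 1811 m = 4.002×10^7 Pa = 0.04002 GPa
granodiorite: 2740 kg/m³ × 10 m/s² × 23585 m = 6.462×10^8 Pa = 0.6462 GPa
Total = 0.01926 + 0.04002 + 0.6462 = 0.70551 GPa

0.706 GPa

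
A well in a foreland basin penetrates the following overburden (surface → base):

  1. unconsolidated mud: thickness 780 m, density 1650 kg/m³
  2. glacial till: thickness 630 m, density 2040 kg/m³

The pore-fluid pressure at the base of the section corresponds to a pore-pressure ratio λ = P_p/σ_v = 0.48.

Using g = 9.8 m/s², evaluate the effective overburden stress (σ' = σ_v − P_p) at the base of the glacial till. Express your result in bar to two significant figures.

Overburden (lithostatic) stress σ_v:
unconsolidated mud: 1650 kg/m³ × 9.8 m/s² × 780 m = 1.261×10^7 Pa = 12.61 MPa
glacial till: 2040 kg/m³ × 9.8 m/s² × 630 m = 1.259×10^7 Pa = 12.59 MPa
Total = 12.61 + 12.59 = 25.208 MPa
Pore pressure P_p = λ·σ_v = 0.48 × 25.21 MPa = 12.10 MPa
Effective stress σ' = σ_v − P_p = 25.21 − 12.10 = 13.108 MPa = 131.08 bar

130 bar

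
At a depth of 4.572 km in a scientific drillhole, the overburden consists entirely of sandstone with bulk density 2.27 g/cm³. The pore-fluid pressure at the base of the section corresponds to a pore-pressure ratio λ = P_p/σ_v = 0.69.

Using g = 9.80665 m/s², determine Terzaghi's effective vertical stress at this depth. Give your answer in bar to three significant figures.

316 bar

Overburden (lithostatic) stress σ_v:
sandstone: 2270 kg/m³ × 9.80665 m/s² × 4572 m = 1.018×10^8 Pa = 101.8 MPa
Pore pressure P_p = λ·σ_v = 0.69 × 101.8 MPa = 70.23 MPa
Effective stress σ' = σ_v − P_p = 101.8 − 70.23 = 31.551 MPa = 315.51 bar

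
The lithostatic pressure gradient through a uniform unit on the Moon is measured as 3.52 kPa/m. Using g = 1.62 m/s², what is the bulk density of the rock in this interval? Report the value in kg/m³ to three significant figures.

2170 kg/m³

ρ = (dP/dz)/g = 3.52 kPa/m / 1.62 m/s² = 3520.0 Pa/m / 1.62 m/s² = 2172.8 kg/m³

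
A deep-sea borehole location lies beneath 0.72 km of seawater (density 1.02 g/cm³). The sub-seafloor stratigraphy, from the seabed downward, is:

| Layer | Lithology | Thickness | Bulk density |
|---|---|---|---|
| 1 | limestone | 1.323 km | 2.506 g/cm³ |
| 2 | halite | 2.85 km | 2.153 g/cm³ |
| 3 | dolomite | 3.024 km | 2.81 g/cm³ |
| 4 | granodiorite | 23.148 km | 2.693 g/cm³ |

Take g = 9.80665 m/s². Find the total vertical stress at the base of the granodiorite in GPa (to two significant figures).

seawater: 1020 kg/m³ × 9.80665 m/s² × 720 m = 7.202×10^6 Pa = 7.202×10^-3 GPa
limestone: 2506 kg/m³ × 9.80665 m/s² × 1323 m = 3.251×10^7 Pa = 0.03251 GPa
halite: 2153 kg/m³ × 9.80665 m/s² × 2850 m = 6.017×10^7 Pa = 0.06017 GPa
dolomite: 2810 kg/m³ × 9.80665 m/s² × 3024 m = 8.333×10^7 Pa = 0.08333 GPa
granodiorite: 2693 kg/m³ × 9.80665 m/s² × 23148 m = 6.113×10^8 Pa = 0.6113 GPa
Total = 7.202×10^-3 + 0.03251 + 0.06017 + 0.08333 + 0.6113 = 0.79454 GPa

0.79 GPa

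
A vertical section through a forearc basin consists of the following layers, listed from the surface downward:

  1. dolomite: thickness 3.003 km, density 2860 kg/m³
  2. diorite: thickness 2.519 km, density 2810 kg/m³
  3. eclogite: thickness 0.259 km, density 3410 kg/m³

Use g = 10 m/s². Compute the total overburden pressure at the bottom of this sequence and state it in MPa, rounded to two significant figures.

dolomite: 2860 kg/m³ × 10 m/s² × 3003 m = 8.589×10^7 Pa = 85.89 MPa
diorite: 2810 kg/m³ × 10 m/s² × 2519 m = 7.078×10^7 Pa = 70.78 MPa
eclogite: 3410 kg/m³ × 10 m/s² × 259 m = 8.832×10^6 Pa = 8.832 MPa
Total = 85.89 + 70.78 + 8.832 = 165.50 MPa

170 MPa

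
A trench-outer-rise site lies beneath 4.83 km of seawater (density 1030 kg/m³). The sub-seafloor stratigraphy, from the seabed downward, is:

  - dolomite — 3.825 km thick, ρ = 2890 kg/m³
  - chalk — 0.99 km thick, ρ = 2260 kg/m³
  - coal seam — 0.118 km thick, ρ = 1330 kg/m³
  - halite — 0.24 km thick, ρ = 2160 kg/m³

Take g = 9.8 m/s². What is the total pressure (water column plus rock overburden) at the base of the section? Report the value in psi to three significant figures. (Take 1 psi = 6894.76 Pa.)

26900 psi

seawater: 1030 kg/m³ × 9.8 m/s² × 4830 m = 4.875×10^7 Pa = 7071 psi
dolomite: 2890 kg/m³ × 9.8 m/s² × 3825 m = 1.083×10^8 Pa = 15712 psi
chalk: 2260 kg/m³ × 9.8 m/s² × 990 m = 2.193×10^7 Pa = 3180 psi
coal seam: 1330 kg/m³ × 9.8 m/s² × 118 m = 1.538×10^6 Pa = 223.1 psi
halite: 2160 kg/m³ × 9.8 m/s² × 240 m = 5.080×10^6 Pa = 736.8 psi
Total = 7071 + 15712 + 3180 + 223.1 + 736.8 = 26923 psi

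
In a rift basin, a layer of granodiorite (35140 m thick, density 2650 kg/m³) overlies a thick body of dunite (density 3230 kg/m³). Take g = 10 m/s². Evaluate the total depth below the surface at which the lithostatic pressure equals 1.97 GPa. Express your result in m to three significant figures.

67300 m

Pressure at base of upper layers: 2650×10×35140 = 9.312×10^8 Pa = 0.9312 GPa
Remaining pressure to be supplied by dunite: 1.970×10^9 − 9.312×10^8 = 1.039×10^9 Pa
Additional depth in dunite = 1.039×10^9 Pa / (3230 kg/m³ × 10 m/s²) = 32161 m
Total depth = 35140 m + 32161 m = 67301 m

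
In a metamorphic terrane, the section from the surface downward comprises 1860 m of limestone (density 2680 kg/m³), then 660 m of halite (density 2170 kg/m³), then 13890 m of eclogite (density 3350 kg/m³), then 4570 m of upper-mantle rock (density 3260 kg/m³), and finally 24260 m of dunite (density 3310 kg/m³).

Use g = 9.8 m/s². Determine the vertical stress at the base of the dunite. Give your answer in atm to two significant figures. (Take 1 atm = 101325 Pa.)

14000 atm

limestone: 2680 kg/m³ × 9.8 m/s² × 1860 m = 4.885×10^7 Pa = 482.1 atm
halite: 2170 kg/m³ × 9.8 m/s² × 660 m = 1.404×10^7 Pa = 138.5 atm
eclogite: 3350 kg/m³ × 9.8 m/s² × 13890 m = 4.560×10^8 Pa = 4500 atm
upper-mantle rock: 3260 kg/m³ × 9.8 m/s² × 4570 m = 1.460×10^8 Pa = 1441 atm
dunite: 3310 kg/m³ × 9.8 m/s² × 24260 m = 7.869×10^8 Pa = 7767 atm
Total = 482.1 + 138.5 + 4500 + 1441 + 7767 = 14329 atm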